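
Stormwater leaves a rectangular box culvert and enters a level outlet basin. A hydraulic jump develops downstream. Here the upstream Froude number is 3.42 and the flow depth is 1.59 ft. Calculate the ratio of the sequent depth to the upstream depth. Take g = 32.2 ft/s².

Fr₁ = 3.42 (given).
Conjugate-depth relation: y₂/y₁ = ½[√(1 + 8Fr₁²) − 1] = ½[√94.57 − 1] = 4.36.

y₂/y₁ = 4.36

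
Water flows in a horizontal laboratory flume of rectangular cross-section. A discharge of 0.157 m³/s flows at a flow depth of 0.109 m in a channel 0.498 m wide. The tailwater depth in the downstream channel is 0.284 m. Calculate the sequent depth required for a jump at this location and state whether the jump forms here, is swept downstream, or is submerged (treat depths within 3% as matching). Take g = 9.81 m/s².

q = Q/b = 0.157/0.498 = 0.315 m²/s; V₁ = q/y₁ = 2.89 m/s. Fr₁ = V₁/√(g·y₁) = 2.80.
Bélanger equation: y₂/y₁ = ½[√(1 + 8Fr₁²) − 1] = ½[√63.59 − 1] = 3.49.
y₂ = 3.49 × 0.109 = 0.380 m.
Tailwater y_tw = 0.284 m: y_tw < y₂, so the jump is swept downstream.

y₂ = 0.380 m; the jump is swept downstream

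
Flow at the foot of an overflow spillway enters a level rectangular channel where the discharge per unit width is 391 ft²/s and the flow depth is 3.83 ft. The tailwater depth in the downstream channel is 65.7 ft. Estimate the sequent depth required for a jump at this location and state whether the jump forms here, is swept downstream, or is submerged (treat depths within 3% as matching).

V₁ = q/y₁ = 391/3.83 = 102 ft/s. Fr₁ = V₁/√(g·y₁) = 102/√(32.2×3.83) = 9.19.
From the momentum equation for a rectangular channel, y₂/y₁ = ½[√(1 + 8Fr₁²) − 1] = ½[√677.1 − 1] = 12.5.
y₂ = 12.5 × 3.83 = 47.9 ft.
Tailwater y_tw = 65.7 ft: y_tw > y₂, so the jump is submerged.

y₂ = 47.9 ft; the jump is submerged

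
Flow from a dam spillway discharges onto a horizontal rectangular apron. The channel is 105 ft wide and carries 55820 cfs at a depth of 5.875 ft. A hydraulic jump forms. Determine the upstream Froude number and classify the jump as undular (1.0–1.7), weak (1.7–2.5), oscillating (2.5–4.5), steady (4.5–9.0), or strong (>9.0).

Fr₁ = 6.579; steady jump

q = Q/b = 55820/105 = 531.6 ft²/s; V₁ = q/y₁ = 90.49 ft/s. Fr₁ = V₁/√(g·y₁) = 6.579.
Fr₁ = 6.579 lies in the steady range.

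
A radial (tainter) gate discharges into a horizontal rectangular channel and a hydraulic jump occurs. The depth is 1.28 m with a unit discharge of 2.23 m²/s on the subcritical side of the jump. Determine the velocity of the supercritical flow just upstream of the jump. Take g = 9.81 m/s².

V₁ = 4.89 m/s

V₂ = q/y₂ = 2.23/1.28 = 1.74 m/s; Fr₂ = V₂/√(g·y₂) = 0.492.
Applying the sequent-depth relation in reverse, y₁/y₂ = ½[√(1 + 8Fr₂²) − 1] = ½[√2.934 − 1] = 0.356.
y₁ = 0.356 × 1.28 = 0.456 m.
V₁ = q/y₁ = 2.23/0.456 = 4.89 m/s.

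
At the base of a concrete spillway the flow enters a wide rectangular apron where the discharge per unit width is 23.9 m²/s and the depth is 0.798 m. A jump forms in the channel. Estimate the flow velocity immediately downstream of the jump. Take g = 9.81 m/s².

V₂ = 2.04 m/s

V₁ = q/y₁ = 23.9/0.798 = 29.9 m/s. Fr₁ = V₁/√(g·y₁) = 29.9/√(9.81×0.798) = 10.7.
From the momentum equation for a rectangular channel, y₂/y₁ = ½[√(1 + 8Fr₁²) − 1] = ½[√917.7 − 1] = 14.6.
y₂ = 14.6 × 0.798 = 11.7 m.
V₂ = q/y₂ = 23.9/11.7 = 2.04 m/s.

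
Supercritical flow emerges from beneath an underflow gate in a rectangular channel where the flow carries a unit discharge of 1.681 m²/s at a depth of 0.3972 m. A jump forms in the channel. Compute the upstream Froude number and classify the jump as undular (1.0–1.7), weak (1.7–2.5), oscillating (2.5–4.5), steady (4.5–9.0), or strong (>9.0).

Fr₁ = 2.144; weak jump

V₁ = q/y₁ = 1.681/0.3972 = 4.232 m/s. Fr₁ = V₁/√(g·y₁) = 4.232/√(9.81×0.3972) = 2.144.
Fr₁ = 2.144 lies in the weak range.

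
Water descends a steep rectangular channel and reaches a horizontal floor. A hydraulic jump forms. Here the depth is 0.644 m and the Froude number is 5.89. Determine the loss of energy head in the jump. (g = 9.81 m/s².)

Fr₁ = 5.89 (given).
By Bélanger, y₂/y₁ = ½[√(1 + 8Fr₁²) − 1] = ½[√278.5 − 1] = 7.84.
y₂ = 7.84 × 0.644 = 5.05 m.
V₁ = Fr₁·√(g·y₁) = 5.89×√(9.81×0.644) = 14.8 m/s; q = V₁·y₁ = 9.53 m²/s. V₂ = q/y₂ = 9.53/5.05 = 1.89 m/s. E₁ = y₁ + V₁²/2g = 11.8 m; E₂ = y₂ + V₂²/2g = 5.23 m. ΔE = E₁ − E₂ = 6.58 m.

ΔE = 6.58 m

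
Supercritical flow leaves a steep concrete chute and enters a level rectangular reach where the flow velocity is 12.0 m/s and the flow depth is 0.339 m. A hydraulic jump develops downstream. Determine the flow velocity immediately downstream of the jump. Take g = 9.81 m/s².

Fr₁ = V₁/√(g·y₁) = 12.0/√(9.81×0.339) = 6.58.
Conjugate-depth relation: y₂/y₁ = ½[√(1 + 8Fr₁²) − 1] = ½[√347.4 − 1] = 8.82.
y₂ = 8.82 × 0.339 = 2.99 m.
q = V₁·y₁ = 12.0 × 0.339 = 4.07 m²/s.
V₂ = q/y₂ = 4.07/2.99 = 1.36 m/s.

V₂ = 1.36 m/s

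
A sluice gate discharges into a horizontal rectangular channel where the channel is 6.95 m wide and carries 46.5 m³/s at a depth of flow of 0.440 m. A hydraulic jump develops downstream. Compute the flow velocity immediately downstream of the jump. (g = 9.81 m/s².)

q = Q/b = 46.5/6.95 = 6.69 m²/s; V₁ = q/y₁ = 15.2 m/s. Fr₁ = V₁/√(g·y₁) = 7.32.
Sequent-depth ratio: y₂/y₁ = ½[√(1 + 8Fr₁²) − 1] = ½[√429.5 − 1] = 9.86.
y₂ = 9.86 × 0.440 = 4.34 m.
V₂ = q/y₂ = 6.69/4.34 = 1.54 m/s.

V₂ = 1.54 m/s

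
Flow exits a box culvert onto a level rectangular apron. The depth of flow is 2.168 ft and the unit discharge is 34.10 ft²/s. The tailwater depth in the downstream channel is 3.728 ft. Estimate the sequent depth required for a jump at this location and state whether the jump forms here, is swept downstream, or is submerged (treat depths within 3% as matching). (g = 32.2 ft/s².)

V₁ = q/y₁ = 34.10/2.168 = 15.73 ft/s. Fr₁ = V₁/√(g·y₁) = 15.73/√(32.2×2.168) = 1.883.
Bélanger equation: y₂/y₁ = ½[√(1 + 8Fr₁²) − 1] = ½[√29.351 − 1] = 2.209.
y₂ = 2.209 × 2.168 = 4.789 ft.
Tailwater y_tw = 3.728 ft: y_tw < y₂, so the jump is swept downstream.

y₂ = 4.789 ft; the jump is swept downstream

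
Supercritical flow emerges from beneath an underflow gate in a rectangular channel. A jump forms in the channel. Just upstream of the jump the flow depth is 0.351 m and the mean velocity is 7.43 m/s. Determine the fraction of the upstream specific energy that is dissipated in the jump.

Fr₁ = V₁/√(g·y₁) = 7.43/√(9.81×0.351) = 4.00.
By Bélanger, y₂/y₁ = ½[√(1 + 8Fr₁²) − 1] = ½[√129.3 − 1] = 5.18.
y₂ = 5.18 × 0.351 = 1.82 m.
E₁ = y₁ + V₁²/2g = 3.16 m. ΔE = (y₂ − y₁)³/(4y₁y₂) = 1.24 m. ΔE/E₁ = 1.24/3.16 = 0.392.

ΔE/E₁ = 0.392 (39.2%)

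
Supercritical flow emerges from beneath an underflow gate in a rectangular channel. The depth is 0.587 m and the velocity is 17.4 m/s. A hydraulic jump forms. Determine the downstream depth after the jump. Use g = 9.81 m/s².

y₂ = 5.73 m

Fr₁ = V₁/√(g·y₁) = 17.4/√(9.81×0.587) = 7.25.
From the momentum equation for a rectangular channel, y₂/y₁ = ½[√(1 + 8Fr₁²) − 1] = ½[√421.6 − 1] = 9.77.
y₂ = 9.77 × 0.587 = 5.73 m.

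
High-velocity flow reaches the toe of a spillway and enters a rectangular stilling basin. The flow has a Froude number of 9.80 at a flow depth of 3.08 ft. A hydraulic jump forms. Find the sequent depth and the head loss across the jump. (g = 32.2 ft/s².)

Fr₁ = 9.80 (given).
Sequent-depth ratio: y₂/y₁ = ½[√(1 + 8Fr₁²) − 1] = ½[√769.3 − 1] = 13.4.
y₂ = 13.4 × 3.08 = 41.2 ft.
V₁ = Fr₁·√(g·y₁) = 9.80×√(32.2×3.08) = 97.6 ft/s; q = V₁·y₁ = 301 ft²/s. V₂ = q/y₂ = 301/41.2 = 7.30 ft/s. E₁ = y₁ + V₁²/2g = 151 ft; E₂ = y₂ + V₂²/2g = 42.0 ft. ΔE = E₁ − E₂ = 109 ft.

y₂ = 41.2 ft; ΔE = 109 ft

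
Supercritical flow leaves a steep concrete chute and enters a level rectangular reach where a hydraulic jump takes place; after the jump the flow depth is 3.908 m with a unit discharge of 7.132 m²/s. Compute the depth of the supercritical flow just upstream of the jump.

y₁ = 0.5899 m

V₂ = q/y₂ = 7.132/3.908 = 1.825 m/s; Fr₂ = V₂/√(g·y₂) = 0.2947.
From the momentum equation (using Fr₂), y₁/y₂ = ½[√(1 + 8Fr₂²) − 1] = ½[√1.6950 − 1] = 0.1510.
y₁ = 0.1510 × 3.908 = 0.5899 m.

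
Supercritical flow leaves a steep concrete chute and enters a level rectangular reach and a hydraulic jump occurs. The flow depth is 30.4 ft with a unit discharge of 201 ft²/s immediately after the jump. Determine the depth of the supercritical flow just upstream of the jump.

V₂ = q/y₂ = 201/30.4 = 6.61 ft/s; Fr₂ = V₂/√(g·y₂) = 0.211.
The Bélanger relation is symmetric: y₁/y₂ = ½[√(1 + 8Fr₂²) − 1] = ½[√1.357 − 1] = 0.0825.
y₁ = 0.0825 × 30.4 = 2.51 ft.

y₁ = 2.51 ft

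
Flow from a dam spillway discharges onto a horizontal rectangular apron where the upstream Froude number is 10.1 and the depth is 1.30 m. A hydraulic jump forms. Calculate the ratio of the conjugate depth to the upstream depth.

Fr₁ = 10.1 (given).
By Bélanger, y₂/y₁ = ½[√(1 + 8Fr₁²) − 1] = ½[√817.1 − 1] = 13.8.

y₂/y₁ = 13.8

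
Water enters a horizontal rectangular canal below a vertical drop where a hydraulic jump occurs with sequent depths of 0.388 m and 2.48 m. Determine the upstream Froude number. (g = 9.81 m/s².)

For a rectangular channel the momentum equation gives q² = ½·g·y₁·y₂·(y₁ + y₂) = ½×9.81×0.388×2.48×2.87 = 13.5.
q = √13.5 = 3.68 m²/s.
V₁ = q/y₁ = 9.48 m/s; Fr₁ = V₁/√(g·y₁) = 4.86.

Fr₁ = 4.86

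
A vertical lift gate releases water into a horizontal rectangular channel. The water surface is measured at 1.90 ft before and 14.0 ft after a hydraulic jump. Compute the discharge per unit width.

q = 82.5 ft²/s

For a rectangular channel the momentum equation gives q² = ½·g·y₁·y₂·(y₁ + y₂) = ½×32.2×1.90×14.0×15.9 = 6809.
q = √6809 = 82.5 ft²/s.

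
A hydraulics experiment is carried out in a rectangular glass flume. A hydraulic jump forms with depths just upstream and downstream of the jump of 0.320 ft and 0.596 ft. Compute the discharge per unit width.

For a rectangular channel the momentum equation gives q² = ½·g·y₁·y₂·(y₁ + y₂) = ½×32.2×0.320×0.596×0.916 = 2.81.
q = √2.81 = 1.68 ft²/s.

q = 1.68 ft²/s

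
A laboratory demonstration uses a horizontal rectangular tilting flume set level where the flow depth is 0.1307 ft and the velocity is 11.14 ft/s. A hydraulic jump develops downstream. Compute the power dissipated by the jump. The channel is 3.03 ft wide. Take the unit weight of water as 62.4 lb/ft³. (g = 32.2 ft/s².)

P = 0.5406 hp

Fr₁ = V₁/√(g·y₁) = 11.14/√(32.2×0.1307) = 5.430.
Bélanger equation: y₂/y₁ = ½[√(1 + 8Fr₁²) − 1] = ½[√236.90 − 1] = 7.196.
y₂ = 7.196 × 0.1307 = 0.9405 ft.
q = V₁·y₁ = 11.14 × 0.1307 = 1.456 ft²/s. V₂ = q/y₂ = 1.456/0.9405 = 1.548 ft/s. E₁ = y₁ + V₁²/2g = 2.058 ft; E₂ = y₂ + V₂²/2g = 0.9777 ft. ΔE = E₁ − E₂ = 1.080 ft.
Q = q·b = 1.456 × 3.03 = 4.412 cfs. P = γ·Q·ΔE/550 = 62.4 × 4.412 × 1.080 / 550 = 0.5406 hp.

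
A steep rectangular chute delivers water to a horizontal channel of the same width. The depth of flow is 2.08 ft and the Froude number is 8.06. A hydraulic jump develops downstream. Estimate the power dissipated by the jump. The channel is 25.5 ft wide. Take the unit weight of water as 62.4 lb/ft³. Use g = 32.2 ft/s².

Fr₁ = 8.06 (given).
Sequent-depth ratio: y₂/y₁ = ½[√(1 + 8Fr₁²) − 1] = ½[√520.7 − 1] = 10.9.
y₂ = 10.9 × 2.08 = 22.7 ft.
Head loss: ΔE = (y₂ − y₁)³/(4y₁y₂) = (22.7 − 2.08)³/(4×2.08×22.7) = 8757/189 = 46.4 ft.
V₁ = Fr₁·√(g·y₁) = 8.06×√(32.2×2.08) = 66.0 ft/s; q = V₁·y₁ = 137 ft²/s. Q = q·b = 137 × 25.5 = 3499 cfs. P = γ·Q·ΔE/550 = 62.4 × 3499 × 46.4 / 550 = 18411 hp.

P = 18411 hp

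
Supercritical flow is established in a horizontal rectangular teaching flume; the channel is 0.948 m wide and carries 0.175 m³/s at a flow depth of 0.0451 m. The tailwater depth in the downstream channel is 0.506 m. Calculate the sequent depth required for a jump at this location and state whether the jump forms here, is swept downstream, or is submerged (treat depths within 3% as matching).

q = Q/b = 0.175/0.948 = 0.185 m²/s; V₁ = q/y₁ = 4.09 m/s. Fr₁ = V₁/√(g·y₁) = 6.15.
From the momentum equation for a rectangular channel, y₂/y₁ = ½[√(1 + 8Fr₁²) − 1] = ½[√303.9 − 1] = 8.22.
y₂ = 8.22 × 0.0451 = 0.371 m.
Tailwater y_tw = 0.506 m: y_tw > y₂, so the jump is submerged.

y₂ = 0.371 m; the jump is submerged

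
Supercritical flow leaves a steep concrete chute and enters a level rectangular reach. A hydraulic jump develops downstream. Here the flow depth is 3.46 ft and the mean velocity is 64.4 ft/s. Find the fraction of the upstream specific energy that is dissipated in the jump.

ΔE/E₁ = 0.570 (57.0%)

Fr₁ = V₁/√(g·y₁) = 64.4/√(32.2×3.46) = 6.10.
Sequent-depth ratio: y₂/y₁ = ½[√(1 + 8Fr₁²) − 1] = ½[√298.8 − 1] = 8.14.
y₂ = 8.14 × 3.46 = 28.2 ft.
E₁ = y₁ + V₁²/2g = 67.9 ft. ΔE = (y₂ − y₁)³/(4y₁y₂) = 38.7 ft. ΔE/E₁ = 38.7/67.9 = 0.570.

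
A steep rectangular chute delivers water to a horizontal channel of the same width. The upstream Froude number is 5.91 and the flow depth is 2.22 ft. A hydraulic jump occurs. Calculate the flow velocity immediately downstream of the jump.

Fr₁ = 5.91 (given).
Sequent-depth ratio: y₂/y₁ = ½[√(1 + 8Fr₁²) − 1] = ½[√280.4 − 1] = 7.87.
y₂ = 7.87 × 2.22 = 17.5 ft.
V₁ = Fr₁·√(g·y₁) = 5.91×√(32.2×2.22) = 50.0 ft/s; q = V₁·y₁ = 111 ft²/s.
V₂ = q/y₂ = 111/17.5 = 6.35 ft/s.

V₂ = 6.35 ft/s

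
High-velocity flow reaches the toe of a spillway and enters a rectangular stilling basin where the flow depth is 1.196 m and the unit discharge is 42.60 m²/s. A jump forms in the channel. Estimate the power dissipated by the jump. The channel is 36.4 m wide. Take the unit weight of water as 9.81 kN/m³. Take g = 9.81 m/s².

P = 738361 kW

V₁ = q/y₁ = 42.60/1.196 = 35.62 m/s. Fr₁ = V₁/√(g·y₁) = 35.62/√(9.81×1.196) = 10.40.
From the momentum equation for a rectangular channel, y₂/y₁ = ½[√(1 + 8Fr₁²) − 1] = ½[√866.06 − 1] = 14.21.
y₂ = 14.21 × 1.196 = 17.00 m.
Head loss: ΔE = (y₂ − y₁)³/(4y₁y₂) = (17.00 − 1.196)³/(4×1.196×17.00) = 3948/81.33 = 48.54 m.
Q = q·b = 42.60 × 36.4 = 1551 m³/s. P = γ·Q·ΔE = 9.81 × 1551 × 48.54 = 738361 kW.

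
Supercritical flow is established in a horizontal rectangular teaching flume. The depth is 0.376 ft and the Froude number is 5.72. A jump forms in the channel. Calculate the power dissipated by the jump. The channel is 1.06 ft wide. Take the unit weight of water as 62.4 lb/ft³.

Fr₁ = 5.72 (given).
Conjugate-depth relation: y₂/y₁ = ½[√(1 + 8Fr₁²) − 1] = ½[√262.7 − 1] = 7.60.
y₂ = 7.60 × 0.376 = 2.86 ft.
V₁ = Fr₁·√(g·y₁) = 5.72×√(32.2×0.376) = 19.9 ft/s; q = V₁·y₁ = 7.48 ft²/s. V₂ = q/y₂ = 7.48/2.86 = 2.62 ft/s. E₁ = y₁ + V₁²/2g = 6.53 ft; E₂ = y₂ + V₂²/2g = 2.97 ft. ΔE = E₁ − E₂ = 3.56 ft.
Q = q·b = 7.48 × 1.06 = 7.93 cfs. P = γ·Q·ΔE/550 = 62.4 × 7.93 × 3.56 / 550 = 3.21 hp.

P = 3.21 hp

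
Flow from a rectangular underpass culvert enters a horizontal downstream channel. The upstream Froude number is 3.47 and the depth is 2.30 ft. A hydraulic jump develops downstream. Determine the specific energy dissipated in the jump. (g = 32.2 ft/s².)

ΔE = 5.25 ft

Fr₁ = 3.47 (given).
From the momentum equation for a rectangular channel, y₂/y₁ = ½[√(1 + 8Fr₁²) − 1] = ½[√97.33 − 1] = 4.43.
y₂ = 4.43 × 2.30 = 10.2 ft.
V₁ = Fr₁·√(g·y₁) = 3.47×√(32.2×2.30) = 29.9 ft/s; q = V₁·y₁ = 68.7 ft²/s. V₂ = q/y₂ = 68.7/10.2 = 6.74 ft/s. E₁ = y₁ + V₁²/2g = 16.1 ft; E₂ = y₂ + V₂²/2g = 10.9 ft. ΔE = E₁ − E₂ = 5.25 ft.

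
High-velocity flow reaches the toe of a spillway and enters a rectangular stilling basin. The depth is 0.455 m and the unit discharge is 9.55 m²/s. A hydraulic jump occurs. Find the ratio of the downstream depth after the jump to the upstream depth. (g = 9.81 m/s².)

V₁ = q/y₁ = 9.55/0.455 = 21.0 m/s. Fr₁ = V₁/√(g·y₁) = 21.0/√(9.81×0.455) = 9.93.
Bélanger equation: y₂/y₁ = ½[√(1 + 8Fr₁²) − 1] = ½[√790.6 − 1] = 13.6.

y₂/y₁ = 13.6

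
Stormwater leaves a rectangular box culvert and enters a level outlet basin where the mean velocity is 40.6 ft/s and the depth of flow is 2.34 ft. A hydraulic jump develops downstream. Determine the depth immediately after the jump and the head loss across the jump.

y₂ = 14.4 ft; ΔE = 12.9 ft

Fr₁ = V₁/√(g·y₁) = 40.6/√(32.2×2.34) = 4.68.
Sequent-depth ratio: y₂/y₁ = ½[√(1 + 8Fr₁²) − 1] = ½[√176.0 − 1] = 6.13.
y₂ = 6.13 × 2.34 = 14.4 ft.
q = V₁·y₁ = 40.6 × 2.34 = 95.0 ft²/s. V₂ = q/y₂ = 95.0/14.4 = 6.62 ft/s. E₁ = y₁ + V₁²/2g = 27.9 ft; E₂ = y₂ + V₂²/2g = 15.0 ft. ΔE = E₁ − E₂ = 12.9 ft.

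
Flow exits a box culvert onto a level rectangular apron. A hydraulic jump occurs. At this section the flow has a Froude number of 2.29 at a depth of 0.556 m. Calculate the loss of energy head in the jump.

Fr₁ = 2.29 (given).
From the momentum equation for a rectangular channel, y₂/y₁ = ½[√(1 + 8Fr₁²) − 1] = ½[√42.95 − 1] = 2.78.
y₂ = 2.78 × 0.556 = 1.54 m.
Head loss: ΔE = (y₂ − y₁)³/(4y₁y₂) = (1.54 − 0.556)³/(4×0.556×1.54) = 0.964/3.43 = 0.281 m.

ΔE = 0.281 m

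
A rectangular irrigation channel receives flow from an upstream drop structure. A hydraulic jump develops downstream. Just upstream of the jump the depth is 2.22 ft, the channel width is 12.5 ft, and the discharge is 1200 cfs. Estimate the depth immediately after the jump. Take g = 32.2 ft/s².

q = Q/b = 1200/12.5 = 96.0 ft²/s; V₁ = q/y₁ = 43.2 ft/s. Fr₁ = V₁/√(g·y₁) = 5.11.
From the momentum equation for a rectangular channel, y₂/y₁ = ½[√(1 + 8Fr₁²) − 1] = ½[√210.3 − 1] = 6.75.
y₂ = 6.75 × 2.22 = 15.0 ft.

y₂ = 15.0 ft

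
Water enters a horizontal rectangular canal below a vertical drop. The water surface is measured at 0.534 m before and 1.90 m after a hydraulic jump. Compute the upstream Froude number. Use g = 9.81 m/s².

For a rectangular channel the momentum equation gives q² = ½·g·y₁·y₂·(y₁ + y₂) = ½×9.81×0.534×1.90×2.43 = 12.1.
q = √12.1 = 3.48 m²/s.
V₁ = q/y₁ = 6.52 m/s; Fr₁ = V₁/√(g·y₁) = 2.85.

Fr₁ = 2.85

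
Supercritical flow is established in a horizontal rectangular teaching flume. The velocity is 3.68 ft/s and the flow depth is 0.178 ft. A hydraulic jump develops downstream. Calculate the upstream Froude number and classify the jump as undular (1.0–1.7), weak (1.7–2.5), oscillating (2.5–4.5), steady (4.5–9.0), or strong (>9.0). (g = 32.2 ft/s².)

Fr₁ = V₁/√(g·y₁) = 3.68/√(32.2×0.178) = 1.54.
Fr₁ = 1.54 lies in the undular range.

Fr₁ = 1.54; undular jump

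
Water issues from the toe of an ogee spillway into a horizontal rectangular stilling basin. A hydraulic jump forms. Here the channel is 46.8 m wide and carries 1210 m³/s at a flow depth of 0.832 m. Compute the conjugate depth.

y₂ = 12.4 m

q = Q/b = 1210/46.8 = 25.9 m²/s; V₁ = q/y₁ = 31.1 m/s. Fr₁ = V₁/√(g·y₁) = 10.9.
Sequent-depth ratio: y₂/y₁ = ½[√(1 + 8Fr₁²) − 1] = ½[√947.5 − 1] = 14.9.
y₂ = 14.9 × 0.832 = 12.4 m.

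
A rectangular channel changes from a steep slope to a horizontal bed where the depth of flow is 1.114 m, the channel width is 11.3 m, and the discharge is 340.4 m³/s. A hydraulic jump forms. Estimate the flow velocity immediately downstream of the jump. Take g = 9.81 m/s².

V₂ = 2.441 m/s

q = Q/b = 340.4/11.3 = 30.12 m²/s; V₁ = q/y₁ = 27.04 m/s. Fr₁ = V₁/√(g·y₁) = 8.180.
Bélanger equation: y₂/y₁ = ½[√(1 + 8Fr₁²) − 1] = ½[√536.29 − 1] = 11.08.
y₂ = 11.08 × 1.114 = 12.34 m.
V₂ = q/y₂ = 30.12/12.34 = 2.441 m/s.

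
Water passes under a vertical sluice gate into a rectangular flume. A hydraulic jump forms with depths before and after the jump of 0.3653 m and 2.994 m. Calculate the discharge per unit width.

For a rectangular channel the momentum equation gives q² = ½·g·y₁·y₂·(y₁ + y₂) = ½×9.81×0.3653×2.994×3.359 = 18.02.
q = √18.02 = 4.245 m²/s.

q = 4.245 m²/s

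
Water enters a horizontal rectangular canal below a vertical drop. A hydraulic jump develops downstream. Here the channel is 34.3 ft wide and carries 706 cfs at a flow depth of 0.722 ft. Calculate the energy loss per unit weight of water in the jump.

q = Q/b = 706/34.3 = 20.6 ft²/s; V₁ = q/y₁ = 28.5 ft/s. Fr₁ = V₁/√(g·y₁) = 5.91.
Bélanger equation: y₂/y₁ = ½[√(1 + 8Fr₁²) − 1] = ½[√280.7 − 1] = 7.88.
y₂ = 7.88 × 0.722 = 5.69 ft.
V₂ = q/y₂ = 20.6/5.69 = 3.62 ft/s. E₁ = y₁ + V₁²/2g = 13.3 ft; E₂ = y₂ + V₂²/2g = 5.89 ft. ΔE = E₁ − E₂ = 7.45 ft.

ΔE = 7.45 ft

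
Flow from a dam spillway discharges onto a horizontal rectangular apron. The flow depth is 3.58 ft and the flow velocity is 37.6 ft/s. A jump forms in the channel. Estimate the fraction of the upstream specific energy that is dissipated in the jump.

Fr₁ = V₁/√(g·y₁) = 37.6/√(32.2×3.58) = 3.50.
By Bélanger, y₂/y₁ = ½[√(1 + 8Fr₁²) − 1] = ½[√99.11 − 1] = 4.48.
y₂ = 4.48 × 3.58 = 16.0 ft.
E₁ = y₁ + V₁²/2g = 25.5 ft. ΔE = (y₂ − y₁)³/(4y₁y₂) = 8.41 ft. ΔE/E₁ = 8.41/25.5 = 0.329.

ΔE/E₁ = 0.329 (32.9%)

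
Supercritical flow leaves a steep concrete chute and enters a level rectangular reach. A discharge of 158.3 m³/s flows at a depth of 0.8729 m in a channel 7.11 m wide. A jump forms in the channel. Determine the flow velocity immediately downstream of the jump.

q = Q/b = 158.3/7.11 = 22.26 m²/s; V₁ = q/y₁ = 25.51 m/s. Fr₁ = V₁/√(g·y₁) = 8.716.
Sequent-depth ratio: y₂/y₁ = ½[√(1 + 8Fr₁²) − 1] = ½[√608.79 − 1] = 11.84.
y₂ = 11.84 × 0.8729 = 10.33 m.
V₂ = q/y₂ = 22.26/10.33 = 2.155 m/s.

V₂ = 2.155 m/s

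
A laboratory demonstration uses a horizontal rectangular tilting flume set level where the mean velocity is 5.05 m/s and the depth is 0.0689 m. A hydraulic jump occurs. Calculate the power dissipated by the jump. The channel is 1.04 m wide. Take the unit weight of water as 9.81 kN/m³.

P = 2.78 kW

Fr₁ = V₁/√(g·y₁) = 5.05/√(9.81×0.0689) = 6.14.
Bélanger equation: y₂/y₁ = ½[√(1 + 8Fr₁²) − 1] = ½[√302.8 − 1] = 8.20.
y₂ = 8.20 × 0.0689 = 0.565 m.
Head loss: ΔE = (y₂ − y₁)³/(4y₁y₂) = (0.565 − 0.0689)³/(4×0.0689×0.565) = 0.122/0.156 = 0.784 m.
q = V₁·y₁ = 5.05 × 0.0689 = 0.348 m²/s. Q = q·b = 0.348 × 1.04 = 0.362 m³/s. P = γ·Q·ΔE = 9.81 × 0.362 × 0.784 = 2.78 kW.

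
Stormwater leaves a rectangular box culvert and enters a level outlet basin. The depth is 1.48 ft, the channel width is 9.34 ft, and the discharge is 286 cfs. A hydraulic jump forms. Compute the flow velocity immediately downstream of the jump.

q = Q/b = 286/9.34 = 30.6 ft²/s; V₁ = q/y₁ = 20.7 ft/s. Fr₁ = V₁/√(g·y₁) = 3.00.
From the momentum equation for a rectangular channel, y₂/y₁ = ½[√(1 + 8Fr₁²) − 1] = ½[√72.86 − 1] = 3.77.
y₂ = 3.77 × 1.48 = 5.58 ft.
V₂ = q/y₂ = 30.6/5.58 = 5.49 ft/s.

V₂ = 5.49 ft/s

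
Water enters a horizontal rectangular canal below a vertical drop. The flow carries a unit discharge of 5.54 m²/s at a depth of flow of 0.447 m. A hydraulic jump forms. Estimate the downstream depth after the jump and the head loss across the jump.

y₂ = 3.52 m; ΔE = 4.63 m

V₁ = q/y₁ = 5.54/0.447 = 12.4 m/s. Fr₁ = V₁/√(g·y₁) = 12.4/√(9.81×0.447) = 5.92.
From the momentum equation for a rectangular channel, y₂/y₁ = ½[√(1 + 8Fr₁²) − 1] = ½[√281.2 − 1] = 7.88.
y₂ = 7.88 × 0.447 = 3.52 m.
V₂ = q/y₂ = 5.54/3.52 = 1.57 m/s. E₁ = y₁ + V₁²/2g = 8.28 m; E₂ = y₂ + V₂²/2g = 3.65 m. ΔE = E₁ − E₂ = 4.63 m.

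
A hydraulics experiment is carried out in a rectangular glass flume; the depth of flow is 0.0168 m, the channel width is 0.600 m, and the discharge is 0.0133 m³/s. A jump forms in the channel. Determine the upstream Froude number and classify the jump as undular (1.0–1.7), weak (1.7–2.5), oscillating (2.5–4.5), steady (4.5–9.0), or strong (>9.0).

q = Q/b = 0.0133/0.600 = 0.0222 m²/s; V₁ = q/y₁ = 1.32 m/s. Fr₁ = V₁/√(g·y₁) = 3.25.
Fr₁ = 3.25 lies in the oscillating range.

Fr₁ = 3.25; oscillating jump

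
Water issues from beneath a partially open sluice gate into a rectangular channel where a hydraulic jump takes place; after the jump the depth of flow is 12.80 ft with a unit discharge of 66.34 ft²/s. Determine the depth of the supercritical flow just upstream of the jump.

V₂ = q/y₂ = 66.34/12.80 = 5.183 ft/s; Fr₂ = V₂/√(g·y₂) = 0.2553.
The Bélanger relation is symmetric: y₁/y₂ = ½[√(1 + 8Fr₂²) − 1] = ½[√1.5214 − 1] = 0.1167.
y₁ = 0.1167 × 12.80 = 1.494 ft.

y₁ = 1.494 ft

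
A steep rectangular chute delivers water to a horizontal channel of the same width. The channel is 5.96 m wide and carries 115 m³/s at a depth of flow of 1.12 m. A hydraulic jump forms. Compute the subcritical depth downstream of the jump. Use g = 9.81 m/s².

q = Q/b = 115/5.96 = 19.3 m²/s; V₁ = q/y₁ = 17.2 m/s. Fr₁ = V₁/√(g·y₁) = 5.20.
From the momentum equation for a rectangular channel, y₂/y₁ = ½[√(1 + 8Fr₁²) − 1] = ½[√217.1 − 1] = 6.87.
y₂ = 6.87 × 1.12 = 7.69 m.

y₂ = 7.69 m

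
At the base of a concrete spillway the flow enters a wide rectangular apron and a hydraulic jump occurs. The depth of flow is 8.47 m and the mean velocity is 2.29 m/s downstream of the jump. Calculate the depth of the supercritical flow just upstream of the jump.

Fr₂ = V₂/√(g·y₂) = 2.29/√(9.81×8.47) = 0.251.
The Bélanger relation is symmetric: y₁/y₂ = ½[√(1 + 8Fr₂²) − 1] = ½[√1.505 − 1] = 0.113.
y₁ = 0.113 × 8.47 = 0.960 m.

y₁ = 0.960 m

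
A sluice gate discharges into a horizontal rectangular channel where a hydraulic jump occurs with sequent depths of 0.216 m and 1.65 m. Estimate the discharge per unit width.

For a rectangular channel the momentum equation gives q² = ½·g·y₁·y₂·(y₁ + y₂) = ½×9.81×0.216×1.65×1.87 = 3.26.
q = √3.26 = 1.81 m²/s.

q = 1.81 m²/s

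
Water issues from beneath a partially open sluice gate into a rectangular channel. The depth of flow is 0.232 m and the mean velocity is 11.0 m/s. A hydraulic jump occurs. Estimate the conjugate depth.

y₂ = 2.28 m

Fr₁ = V₁/√(g·y₁) = 11.0/√(9.81×0.232) = 7.29.
Sequent-depth ratio: y₂/y₁ = ½[√(1 + 8Fr₁²) − 1] = ½[√426.3 − 1] = 9.82.
y₂ = 9.82 × 0.232 = 2.28 m.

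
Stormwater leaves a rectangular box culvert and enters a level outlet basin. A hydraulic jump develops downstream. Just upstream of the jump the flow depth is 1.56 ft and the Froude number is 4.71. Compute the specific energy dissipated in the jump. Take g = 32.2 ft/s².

Fr₁ = 4.71 (given).
Sequent-depth ratio: y₂/y₁ = ½[√(1 + 8Fr₁²) − 1] = ½[√178.5 − 1] = 6.18.
y₂ = 6.18 × 1.56 = 9.64 ft.
V₁ = Fr₁·√(g·y₁) = 4.71×√(32.2×1.56) = 33.4 ft/s; q = V₁·y₁ = 52.1 ft²/s. V₂ = q/y₂ = 52.1/9.64 = 5.40 ft/s. E₁ = y₁ + V₁²/2g = 18.9 ft; E₂ = y₂ + V₂²/2g = 10.1 ft. ΔE = E₁ − E₂ = 8.77 ft.

ΔE = 8.77 ft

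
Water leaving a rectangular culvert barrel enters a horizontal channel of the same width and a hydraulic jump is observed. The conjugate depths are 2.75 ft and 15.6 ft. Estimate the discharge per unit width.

For a rectangular channel the momentum equation gives q² = ½·g·y₁·y₂·(y₁ + y₂) = ½×32.2×2.75×15.6×18.4 = 12674.
q = √12674 = 113 ft²/s.

q = 113 ft²/s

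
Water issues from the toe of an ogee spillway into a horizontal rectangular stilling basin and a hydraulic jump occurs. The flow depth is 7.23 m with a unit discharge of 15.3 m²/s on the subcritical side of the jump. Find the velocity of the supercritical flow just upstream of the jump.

V₁ = 18.7 m/s

V₂ = q/y₂ = 15.3/7.23 = 2.12 m/s; Fr₂ = V₂/√(g·y₂) = 0.251.
From the momentum equation (using Fr₂), y₁/y₂ = ½[√(1 + 8Fr₂²) − 1] = ½[√1.505 − 1] = 0.113.
y₁ = 0.113 × 7.23 = 0.820 m.
V₁ = q/y₁ = 15.3/0.820 = 18.7 m/s.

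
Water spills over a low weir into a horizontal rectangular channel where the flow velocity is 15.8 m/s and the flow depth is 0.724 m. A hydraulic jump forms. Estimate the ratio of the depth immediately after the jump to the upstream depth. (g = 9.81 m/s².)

Fr₁ = V₁/√(g·y₁) = 15.8/√(9.81×0.724) = 5.93.
From the momentum equation for a rectangular channel, y₂/y₁ = ½[√(1 + 8Fr₁²) − 1] = ½[√282.2 − 1] = 7.90.

y₂/y₁ = 7.90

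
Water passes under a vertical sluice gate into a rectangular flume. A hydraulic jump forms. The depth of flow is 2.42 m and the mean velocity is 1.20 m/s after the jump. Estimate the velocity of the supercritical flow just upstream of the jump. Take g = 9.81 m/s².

V₁ = 11.0 m/s

Fr₂ = V₂/√(g·y₂) = 1.20/√(9.81×2.42) = 0.246.
Since the conjugate-depth ratio holds either way, y₁/y₂ = ½[√(1 + 8Fr₂²) − 1] = ½[√1.485 − 1] = 0.109.
y₁ = 0.109 × 2.42 = 0.265 m.
V₁ = q/y₁ = 2.90/0.265 = 11.0 m/s.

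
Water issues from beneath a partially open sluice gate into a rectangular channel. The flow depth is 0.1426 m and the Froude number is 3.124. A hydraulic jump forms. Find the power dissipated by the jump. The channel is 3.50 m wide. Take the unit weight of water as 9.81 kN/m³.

Fr₁ = 3.124 (given).
By Bélanger, y₂/y₁ = ½[√(1 + 8Fr₁²) − 1] = ½[√79.075 − 1] = 3.946.
y₂ = 3.946 × 0.1426 = 0.5627 m.
Head loss: ΔE = (y₂ − y₁)³/(4y₁y₂) = (0.5627 − 0.1426)³/(4×0.1426×0.5627) = 0.07416/0.3210 = 0.2310 m.
V₁ = Fr₁·√(g·y₁) = 3.124×√(9.81×0.1426) = 3.695 m/s; q = V₁·y₁ = 0.5269 m²/s. Q = q·b = 0.5269 × 3.50 = 1.844 m³/s. P = γ·Q·ΔE = 9.81 × 1.844 × 0.2310 = 4.180 kW.

P = 4.180 kW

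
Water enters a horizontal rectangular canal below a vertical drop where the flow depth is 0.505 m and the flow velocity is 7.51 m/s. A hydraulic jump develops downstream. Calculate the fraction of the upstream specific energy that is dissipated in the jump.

Fr₁ = V₁/√(g·y₁) = 7.51/√(9.81×0.505) = 3.37.
Bélanger equation: y₂/y₁ = ½[√(1 + 8Fr₁²) − 1] = ½[√92.08 − 1] = 4.30.
y₂ = 4.30 × 0.505 = 2.17 m.
E₁ = y₁ + V₁²/2g = 3.38 m. ΔE = (y₂ − y₁)³/(4y₁y₂) = 1.05 m. ΔE/E₁ = 1.05/3.38 = 0.312.

ΔE/E₁ = 0.312 (31.2%)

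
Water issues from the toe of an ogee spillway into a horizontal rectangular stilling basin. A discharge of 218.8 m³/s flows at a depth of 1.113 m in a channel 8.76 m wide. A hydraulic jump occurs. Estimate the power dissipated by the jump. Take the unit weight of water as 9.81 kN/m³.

P = 35040 kW

q = Q/b = 218.8/8.76 = 24.98 m²/s; V₁ = q/y₁ = 22.44 m/s. Fr₁ = V₁/√(g·y₁) = 6.792.
Conjugate-depth relation: y₂/y₁ = ½[√(1 + 8Fr₁²) − 1] = ½[√370.00 − 1] = 9.118.
y₂ = 9.118 × 1.113 = 10.15 m.
V₂ = q/y₂ = 24.98/10.15 = 2.461 m/s. E₁ = y₁ + V₁²/2g = 26.78 m; E₂ = y₂ + V₂²/2g = 10.46 m. ΔE = E₁ − E₂ = 16.32 m.
P = γ·Q·ΔE = 9.81 × 218.8 × 16.32 = 35040 kW.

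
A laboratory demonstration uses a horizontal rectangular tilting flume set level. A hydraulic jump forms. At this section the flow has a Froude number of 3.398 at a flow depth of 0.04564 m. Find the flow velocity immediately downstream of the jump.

V₂ = 0.5249 m/s

Fr₁ = 3.398 (given).
Bélanger equation: y₂/y₁ = ½[√(1 + 8Fr₁²) − 1] = ½[√93.371 − 1] = 4.331.
y₂ = 4.331 × 0.04564 = 0.1977 m.
V₁ = Fr₁·√(g·y₁) = 3.398×√(9.81×0.04564) = 2.274 m/s; q = V₁·y₁ = 0.1038 m²/s.
V₂ = q/y₂ = 0.1038/0.1977 = 0.5249 m/s.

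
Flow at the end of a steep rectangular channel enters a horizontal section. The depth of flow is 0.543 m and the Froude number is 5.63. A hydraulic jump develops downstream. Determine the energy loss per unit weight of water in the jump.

ΔE = 4.93 m

Fr₁ = 5.63 (given).
Bélanger equation: y₂/y₁ = ½[√(1 + 8Fr₁²) − 1] = ½[√254.6 − 1] = 7.48.
y₂ = 7.48 × 0.543 = 4.06 m.
V₁ = Fr₁·√(g·y₁) = 5.63×√(9.81×0.543) = 13.0 m/s; q = V₁·y₁ = 7.06 m²/s. V₂ = q/y₂ = 7.06/4.06 = 1.74 m/s. E₁ = y₁ + V₁²/2g = 9.15 m; E₂ = y₂ + V₂²/2g = 4.21 m. ΔE = E₁ − E₂ = 4.93 m.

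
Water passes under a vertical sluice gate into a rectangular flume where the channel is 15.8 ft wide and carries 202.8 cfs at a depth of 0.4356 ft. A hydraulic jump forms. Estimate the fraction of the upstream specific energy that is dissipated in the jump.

ΔE/E₁ = 0.658 (65.8%)

q = Q/b = 202.8/15.8 = 12.84 ft²/s; V₁ = q/y₁ = 29.47 ft/s. Fr₁ = V₁/√(g·y₁) = 7.868.
Sequent-depth ratio: y₂/y₁ = ½[√(1 + 8Fr₁²) − 1] = ½[√496.21 − 1] = 10.64.
y₂ = 10.64 × 0.4356 = 4.634 ft.
E₁ = y₁ + V₁²/2g = 13.92 ft. ΔE = (y₂ − y₁)³/(4y₁y₂) = 9.165 ft. ΔE/E₁ = 9.165/13.92 = 0.658.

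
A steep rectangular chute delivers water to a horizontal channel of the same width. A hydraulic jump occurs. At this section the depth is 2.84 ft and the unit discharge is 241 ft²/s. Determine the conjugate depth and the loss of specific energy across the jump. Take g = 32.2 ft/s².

y₂ = 34.2 ft; ΔE = 79.6 ft

V₁ = q/y₁ = 241/2.84 = 84.9 ft/s. Fr₁ = V₁/√(g·y₁) = 84.9/√(32.2×2.84) = 8.87.
Sequent-depth ratio: y₂/y₁ = ½[√(1 + 8Fr₁²) − 1] = ½[√631.0 − 1] = 12.1.
y₂ = 12.1 × 2.84 = 34.2 ft.
V₂ = q/y₂ = 241/34.2 = 7.04 ft/s. E₁ = y₁ + V₁²/2g = 115 ft; E₂ = y₂ + V₂²/2g = 35.0 ft. ΔE = E₁ − E₂ = 79.6 ft.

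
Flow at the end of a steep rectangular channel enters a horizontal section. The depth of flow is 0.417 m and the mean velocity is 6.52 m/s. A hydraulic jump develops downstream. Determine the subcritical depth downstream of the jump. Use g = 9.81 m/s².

Fr₁ = V₁/√(g·y₁) = 6.52/√(9.81×0.417) = 3.22.
From the momentum equation for a rectangular channel, y₂/y₁ = ½[√(1 + 8Fr₁²) − 1] = ½[√84.13 − 1] = 4.09.
y₂ = 4.09 × 0.417 = 1.70 m.

y₂ = 1.70 m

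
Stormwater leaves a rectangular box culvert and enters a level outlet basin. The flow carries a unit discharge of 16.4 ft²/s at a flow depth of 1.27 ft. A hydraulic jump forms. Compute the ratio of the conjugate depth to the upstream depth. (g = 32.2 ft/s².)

V₁ = q/y₁ = 16.4/1.27 = 12.9 ft/s. Fr₁ = V₁/√(g·y₁) = 12.9/√(32.2×1.27) = 2.02.
Conjugate-depth relation: y₂/y₁ = ½[√(1 + 8Fr₁²) − 1] = ½[√33.62 − 1] = 2.40.

y₂/y₁ = 2.40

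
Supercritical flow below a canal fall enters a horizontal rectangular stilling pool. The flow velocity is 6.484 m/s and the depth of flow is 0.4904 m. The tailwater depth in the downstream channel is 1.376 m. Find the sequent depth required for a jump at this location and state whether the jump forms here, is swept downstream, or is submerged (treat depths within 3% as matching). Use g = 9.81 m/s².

y₂ = 1.820 m; the jump is swept downstream

Fr₁ = V₁/√(g·y₁) = 6.484/√(9.81×0.4904) = 2.956.
By Bélanger, y₂/y₁ = ½[√(1 + 8Fr₁²) − 1] = ½[√70.913 − 1] = 3.710.
y₂ = 3.710 × 0.4904 = 1.820 m.
Tailwater y_tw = 1.376 m: y_tw < y₂, so the jump is swept downstream.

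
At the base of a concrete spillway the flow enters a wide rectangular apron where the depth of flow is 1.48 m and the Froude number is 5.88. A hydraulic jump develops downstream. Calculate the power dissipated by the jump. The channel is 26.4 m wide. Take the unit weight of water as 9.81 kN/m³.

Fr₁ = 5.88 (given).
By Bélanger, y₂/y₁ = ½[√(1 + 8Fr₁²) − 1] = ½[√277.6 − 1] = 7.83.
y₂ = 7.83 × 1.48 = 11.6 m.
V₁ = Fr₁·√(g·y₁) = 5.88×√(9.81×1.48) = 22.4 m/s; q = V₁·y₁ = 33.2 m²/s. V₂ = q/y₂ = 33.2/11.6 = 2.86 m/s. E₁ = y₁ + V₁²/2g = 27.1 m; E₂ = y₂ + V₂²/2g = 12.0 m. ΔE = E₁ − E₂ = 15.1 m.
Q = q·b = 33.2 × 26.4 = 875 m³/s. P = γ·Q·ΔE = 9.81 × 875 × 15.1 = 129318 kW.

P = 129318 kW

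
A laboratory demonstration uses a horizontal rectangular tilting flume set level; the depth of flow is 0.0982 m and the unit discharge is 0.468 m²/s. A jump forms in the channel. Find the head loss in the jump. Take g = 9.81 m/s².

V₁ = q/y₁ = 0.468/0.0982 = 4.77 m/s. Fr₁ = V₁/√(g·y₁) = 4.77/√(9.81×0.0982) = 4.86.
From the momentum equation for a rectangular channel, y₂/y₁ = ½[√(1 + 8Fr₁²) − 1] = ½[√189.6 − 1] = 6.39.
y₂ = 6.39 × 0.0982 = 0.627 m.
Head loss: ΔE = (y₂ − y₁)³/(4y₁y₂) = (0.627 − 0.0982)³/(4×0.0982×0.627) = 0.148/0.246 = 0.600 m.

ΔE = 0.600 m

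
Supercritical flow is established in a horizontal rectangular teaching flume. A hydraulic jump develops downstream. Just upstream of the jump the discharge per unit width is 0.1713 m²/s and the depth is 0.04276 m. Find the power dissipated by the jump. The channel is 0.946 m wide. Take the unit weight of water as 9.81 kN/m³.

P = 0.7877 kW

V₁ = q/y₁ = 0.1713/0.04276 = 4.006 m/s. Fr₁ = V₁/√(g·y₁) = 4.006/√(9.81×0.04276) = 6.185.
From the momentum equation for a rectangular channel, y₂/y₁ = ½[√(1 + 8Fr₁²) − 1] = ½[√307.07 − 1] = 8.262.
y₂ = 8.262 × 0.04276 = 0.3533 m.
Head loss: ΔE = (y₂ − y₁)³/(4y₁y₂) = (0.3533 − 0.04276)³/(4×0.04276×0.3533) = 0.02994/0.06042 = 0.4955 m.
Q = q·b = 0.1713 × 0.946 = 0.1620 m³/s. P = γ·Q·ΔE = 9.81 × 0.1620 × 0.4955 = 0.7877 kW.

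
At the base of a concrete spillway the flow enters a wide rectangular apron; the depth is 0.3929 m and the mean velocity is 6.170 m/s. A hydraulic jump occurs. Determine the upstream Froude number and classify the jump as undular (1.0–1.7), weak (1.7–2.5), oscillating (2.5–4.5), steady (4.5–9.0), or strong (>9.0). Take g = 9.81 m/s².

Fr₁ = V₁/√(g·y₁) = 6.170/√(9.81×0.3929) = 3.143.
Fr₁ = 3.143 lies in the oscillating range.

Fr₁ = 3.143; oscillating jump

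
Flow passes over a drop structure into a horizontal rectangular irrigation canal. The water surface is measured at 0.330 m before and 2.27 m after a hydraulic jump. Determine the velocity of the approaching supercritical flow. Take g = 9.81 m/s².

V₁ = 9.37 m/s

For a rectangular channel the momentum equation gives q² = ½·g·y₁·y₂·(y₁ + y₂) = ½×9.81×0.330×2.27×2.60 = 9.55.
q = √9.55 = 3.09 m²/s.
V₁ = q/y₁ = 3.09/0.330 = 9.37 m/s.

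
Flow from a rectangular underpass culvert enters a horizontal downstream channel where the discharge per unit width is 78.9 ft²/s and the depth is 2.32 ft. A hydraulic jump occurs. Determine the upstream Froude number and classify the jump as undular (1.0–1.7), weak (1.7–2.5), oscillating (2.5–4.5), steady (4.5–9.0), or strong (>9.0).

V₁ = q/y₁ = 78.9/2.32 = 34.0 ft/s. Fr₁ = V₁/√(g·y₁) = 34.0/√(32.2×2.32) = 3.93.
Fr₁ = 3.93 lies in the oscillating range.

Fr₁ = 3.93; oscillating jump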